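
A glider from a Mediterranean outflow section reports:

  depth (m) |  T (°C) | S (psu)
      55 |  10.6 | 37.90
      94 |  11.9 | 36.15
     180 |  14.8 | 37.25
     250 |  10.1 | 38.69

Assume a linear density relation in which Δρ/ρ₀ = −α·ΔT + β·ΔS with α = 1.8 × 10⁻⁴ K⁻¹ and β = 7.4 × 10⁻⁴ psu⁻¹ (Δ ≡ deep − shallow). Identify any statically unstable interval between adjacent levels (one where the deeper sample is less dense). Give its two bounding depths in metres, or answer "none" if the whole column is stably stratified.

Evaluate Δρ/ρ₀ = −αΔT + βΔS across each adjacent pair:
  55–94 m: −αΔT+βΔS = −(1.8 × 10⁻⁴)(+1.3)+(7.4 × 10⁻⁴)(-1.75) = -1.5 × 10⁻³ → UNSTABLE
  94–180 m: −αΔT+βΔS = −(1.8 × 10⁻⁴)(+2.9)+(7.4 × 10⁻⁴)(+1.10) = 2.9 × 10⁻⁴ → stable
  180–250 m: −αΔT+βΔS = −(1.8 × 10⁻⁴)(-4.7)+(7.4 × 10⁻⁴)(+1.44) = 1.9 × 10⁻³ → stable
The 55–94 m interval has Δρ < 0: lighter water underlies denser water.

55–94 m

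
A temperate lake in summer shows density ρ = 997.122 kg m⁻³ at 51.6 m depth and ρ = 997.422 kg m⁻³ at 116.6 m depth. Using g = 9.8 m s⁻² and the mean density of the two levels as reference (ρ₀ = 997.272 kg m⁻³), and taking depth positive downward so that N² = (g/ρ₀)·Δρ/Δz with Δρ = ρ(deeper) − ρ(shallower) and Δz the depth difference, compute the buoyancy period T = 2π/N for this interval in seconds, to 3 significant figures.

933 s

Δρ = 997.422 − 997.122 = 0.300 kg m⁻³ over Δz = 116.6 − 51.6 = 65 m.
N² = (9.8/997.272) × (0.300/65) = 4.5354 × 10⁻⁵ s⁻².
N = √(4.5354 × 10⁻⁵) = 6.7345 × 10⁻³ rad s⁻¹, so T = 2π/N = 932.98 s ≈ 933 s.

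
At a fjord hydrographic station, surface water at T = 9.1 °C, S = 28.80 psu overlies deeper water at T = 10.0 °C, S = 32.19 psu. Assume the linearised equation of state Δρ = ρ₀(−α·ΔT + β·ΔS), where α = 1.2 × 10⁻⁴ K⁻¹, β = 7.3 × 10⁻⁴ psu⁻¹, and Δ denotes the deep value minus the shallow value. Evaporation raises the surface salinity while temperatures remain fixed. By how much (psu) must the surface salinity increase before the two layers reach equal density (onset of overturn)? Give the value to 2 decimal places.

3.24 psu

Neutral buoyancy requires −α(T_deep − T_surf) + β(S_deep − S_surf′) = 0.
S_surf′ = S_deep − (α/β)·ΔT = 32.19 − (1.2 × 10⁻⁴/7.3 × 10⁻⁴)·(+0.9) = 32.0421 psu.
Increase required: 32.0421 − 28.80 = 3.2421 psu.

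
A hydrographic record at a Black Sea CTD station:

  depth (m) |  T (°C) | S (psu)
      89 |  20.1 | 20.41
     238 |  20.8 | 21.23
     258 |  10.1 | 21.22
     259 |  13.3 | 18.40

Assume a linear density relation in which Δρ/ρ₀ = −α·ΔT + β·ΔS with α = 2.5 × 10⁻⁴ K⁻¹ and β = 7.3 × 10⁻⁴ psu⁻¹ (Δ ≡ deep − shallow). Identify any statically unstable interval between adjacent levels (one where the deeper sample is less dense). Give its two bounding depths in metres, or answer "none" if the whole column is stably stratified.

Evaluate Δρ/ρ₀ = −αΔT + βΔS across each adjacent pair:
  89–238 m: −αΔT+βΔS = −(2.5 × 10⁻⁴)(+0.7)+(7.3 × 10⁻⁴)(+0.82) = 4.2 × 10⁻⁴ → stable
  238–258 m: −αΔT+βΔS = −(2.5 × 10⁻⁴)(-10.7)+(7.3 × 10⁻⁴)(-0.01) = 2.7 × 10⁻³ → stable
  258–259 m: −αΔT+βΔS = −(2.5 × 10⁻⁴)(+3.2)+(7.3 × 10⁻⁴)(-2.82) = -2.9 × 10⁻³ → UNSTABLE
The 258–259 m interval has Δρ < 0: lighter water underlies denser water.

258–259 m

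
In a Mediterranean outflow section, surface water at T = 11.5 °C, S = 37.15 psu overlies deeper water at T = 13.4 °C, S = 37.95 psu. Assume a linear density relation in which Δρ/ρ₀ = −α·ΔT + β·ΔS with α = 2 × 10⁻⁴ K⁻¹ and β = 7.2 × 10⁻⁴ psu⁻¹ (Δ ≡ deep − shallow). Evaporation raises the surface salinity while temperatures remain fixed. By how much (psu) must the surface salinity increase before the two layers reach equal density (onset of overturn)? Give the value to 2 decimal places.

0.27 psu

Neutral buoyancy requires −α(T_deep − T_surf) + β(S_deep − S_surf′) = 0.
S_surf′ = S_deep − (α/β)·ΔT = 37.95 − (2 × 10⁻⁴/7.2 × 10⁻⁴)·(+1.9) = 37.4222 psu.
Increase required: 37.4222 − 37.15 = 0.2722 psu.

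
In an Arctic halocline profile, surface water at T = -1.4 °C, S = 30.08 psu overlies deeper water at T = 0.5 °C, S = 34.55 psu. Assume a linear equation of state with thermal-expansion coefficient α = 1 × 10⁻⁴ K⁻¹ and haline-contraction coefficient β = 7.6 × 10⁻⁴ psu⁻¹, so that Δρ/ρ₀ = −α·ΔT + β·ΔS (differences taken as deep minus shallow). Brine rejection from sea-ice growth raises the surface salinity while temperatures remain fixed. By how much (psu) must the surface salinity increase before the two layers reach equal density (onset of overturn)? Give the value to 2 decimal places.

Neutral buoyancy requires −α(T_deep − T_surf) + β(S_deep − S_surf′) = 0.
S_surf′ = S_deep − (α/β)·ΔT = 34.55 − (1 × 10⁻⁴/7.6 × 10⁻⁴)·(+1.9) = 34.3000 psu.
Increase required: 34.3000 − 30.08 = 4.2200 psu.

4.22 psu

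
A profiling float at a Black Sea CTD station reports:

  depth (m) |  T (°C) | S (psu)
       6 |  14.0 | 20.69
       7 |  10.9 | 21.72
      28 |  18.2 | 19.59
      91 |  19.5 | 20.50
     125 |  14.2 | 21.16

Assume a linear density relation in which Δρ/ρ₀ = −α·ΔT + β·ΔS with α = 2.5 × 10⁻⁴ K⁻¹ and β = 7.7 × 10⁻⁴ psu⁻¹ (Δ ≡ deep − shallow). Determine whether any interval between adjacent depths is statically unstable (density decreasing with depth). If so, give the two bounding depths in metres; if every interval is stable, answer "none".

Evaluate Δρ/ρ₀ = −αΔT + βΔS across each adjacent pair:
  6–7 m: −αΔT+βΔS = −(2.5 × 10⁻⁴)(-3.1)+(7.7 × 10⁻⁴)(+1.03) = 1.6 × 10⁻³ → stable
  7–28 m: −αΔT+βΔS = −(2.5 × 10⁻⁴)(+7.3)+(7.7 × 10⁻⁴)(-2.13) = -3.5 × 10⁻³ → UNSTABLE
  28–91 m: −αΔT+βΔS = −(2.5 × 10⁻⁴)(+1.3)+(7.7 × 10⁻⁴)(+0.91) = 3.8 × 10⁻⁴ → stable
  91–125 m: −αΔT+βΔS = −(2.5 × 10⁻⁴)(-5.3)+(7.7 × 10⁻⁴)(+0.66) = 1.8 × 10⁻³ → stable
The 7–28 m interval has Δρ < 0: lighter water underlies denser water.

7–28 m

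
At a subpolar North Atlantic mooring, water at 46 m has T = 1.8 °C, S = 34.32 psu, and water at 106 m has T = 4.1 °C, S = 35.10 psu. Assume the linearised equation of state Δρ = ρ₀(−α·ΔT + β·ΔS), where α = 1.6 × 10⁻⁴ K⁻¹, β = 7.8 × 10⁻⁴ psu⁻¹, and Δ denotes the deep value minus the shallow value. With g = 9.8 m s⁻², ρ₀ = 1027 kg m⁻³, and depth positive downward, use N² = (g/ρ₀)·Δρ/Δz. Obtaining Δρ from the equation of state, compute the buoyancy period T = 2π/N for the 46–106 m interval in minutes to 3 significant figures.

16.7 min

ΔT = +2.3 K, ΔS = +0.78 psu (deep − shallow).
Δρ/ρ₀ = −αΔT + βΔS = -3.68 × 10⁻⁴ + 6.084 × 10⁻⁴ = 2.404 × 10⁻⁴, so Δρ ≈ 0.2469 kg m⁻³.
N² = (g/ρ₀)·Δρ/Δz = g·(Δρ/ρ₀)/Δz = 9.8 × 2.404 × 10⁻⁴ / 60 = 3.9265 × 10⁻⁵ s⁻².
N = √(3.9265 × 10⁻⁵) = 6.2662 × 10⁻³ rad s⁻¹ → T = 2π/N = 1.0027 × 10³ s = 16.712 min ≈ 16.7 min.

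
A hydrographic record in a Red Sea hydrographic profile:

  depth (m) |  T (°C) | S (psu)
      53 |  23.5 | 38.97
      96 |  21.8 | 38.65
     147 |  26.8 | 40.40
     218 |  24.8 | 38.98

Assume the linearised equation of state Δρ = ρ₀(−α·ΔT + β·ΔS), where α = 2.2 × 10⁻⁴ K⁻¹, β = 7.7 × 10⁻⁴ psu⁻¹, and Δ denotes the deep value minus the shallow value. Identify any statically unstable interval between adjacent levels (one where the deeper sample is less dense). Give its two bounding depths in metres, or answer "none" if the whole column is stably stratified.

147–218 m

Evaluate Δρ/ρ₀ = −αΔT + βΔS across each adjacent pair:
  53–96 m: −αΔT+βΔS = −(2.2 × 10⁻⁴)(-1.7)+(7.7 × 10⁻⁴)(-0.32) = 1.3 × 10⁻⁴ → stable
  96–147 m: −αΔT+βΔS = −(2.2 × 10⁻⁴)(+5.0)+(7.7 × 10⁻⁴)(+1.75) = 2.5 × 10⁻⁴ → stable
  147–218 m: −αΔT+βΔS = −(2.2 × 10⁻⁴)(-2.0)+(7.7 × 10⁻⁴)(-1.42) = -6.5 × 10⁻⁴ → UNSTABLE
The 147–218 m interval has Δρ < 0: lighter water underlies denser water.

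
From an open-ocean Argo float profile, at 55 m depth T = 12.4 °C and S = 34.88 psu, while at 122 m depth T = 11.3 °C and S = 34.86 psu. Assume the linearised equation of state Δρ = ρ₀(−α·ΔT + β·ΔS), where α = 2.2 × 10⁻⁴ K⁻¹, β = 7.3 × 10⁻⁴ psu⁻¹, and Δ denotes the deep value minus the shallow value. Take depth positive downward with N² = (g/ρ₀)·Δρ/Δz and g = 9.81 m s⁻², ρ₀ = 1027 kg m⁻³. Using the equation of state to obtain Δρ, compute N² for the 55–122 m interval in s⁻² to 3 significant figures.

3.33 × 10⁻⁵ s⁻²

ΔT = -1.1 K, ΔS = -0.02 psu (deep − shallow).
Δρ/ρ₀ = −αΔT + βΔS = 2.42 × 10⁻⁴ − 1.46 × 10⁻⁵ = 2.274 × 10⁻⁴, so Δρ ≈ 0.2335 kg m⁻³.
N² = (g/ρ₀)·Δρ/Δz = g·(Δρ/ρ₀)/Δz = 9.81 × 2.274 × 10⁻⁴ / 67 = 3.3295 × 10⁻⁵ s⁻² ≈ 3.33 × 10⁻⁵ s⁻².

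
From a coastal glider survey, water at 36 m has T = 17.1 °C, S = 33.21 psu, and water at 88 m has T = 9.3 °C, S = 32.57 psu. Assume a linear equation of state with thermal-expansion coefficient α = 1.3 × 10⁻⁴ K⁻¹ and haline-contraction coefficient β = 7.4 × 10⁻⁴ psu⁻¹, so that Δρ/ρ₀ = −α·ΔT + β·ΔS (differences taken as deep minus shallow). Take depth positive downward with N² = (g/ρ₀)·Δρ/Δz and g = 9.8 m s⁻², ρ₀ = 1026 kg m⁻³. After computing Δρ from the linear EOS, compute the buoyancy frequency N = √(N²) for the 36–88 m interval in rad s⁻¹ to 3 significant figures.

0.0101 rad s⁻¹

ΔT = -7.8 K, ΔS = -0.64 psu (deep − shallow).
Δρ/ρ₀ = −αΔT + βΔS = 1.014 × 10⁻³ − 4.736 × 10⁻⁴ = 5.404 × 10⁻⁴, so Δρ ≈ 0.5545 kg m⁻³.
N² = (g/ρ₀)·Δρ/Δz = g·(Δρ/ρ₀)/Δz = 9.8 × 5.404 × 10⁻⁴ / 52 = 1.0184 × 10⁻⁴ s⁻².
N = √(1.0184 × 10⁻⁴) = 0.010092 rad s⁻¹ ≈ 0.0101 rad s⁻¹.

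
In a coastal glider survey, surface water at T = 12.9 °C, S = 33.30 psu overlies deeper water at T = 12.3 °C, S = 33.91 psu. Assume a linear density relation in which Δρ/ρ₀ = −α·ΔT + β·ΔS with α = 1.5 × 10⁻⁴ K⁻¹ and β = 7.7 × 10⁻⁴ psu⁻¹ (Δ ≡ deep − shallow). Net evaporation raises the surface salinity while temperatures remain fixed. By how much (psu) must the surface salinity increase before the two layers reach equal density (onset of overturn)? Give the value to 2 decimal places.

Neutral buoyancy requires −α(T_deep − T_surf) + β(S_deep − S_surf′) = 0.
S_surf′ = S_deep − (α/β)·ΔT = 33.91 − (1.5 × 10⁻⁴/7.7 × 10⁻⁴)·(-0.6) = 34.0269 psu.
Increase required: 34.0269 − 33.30 = 0.7269 psu.

0.73 psu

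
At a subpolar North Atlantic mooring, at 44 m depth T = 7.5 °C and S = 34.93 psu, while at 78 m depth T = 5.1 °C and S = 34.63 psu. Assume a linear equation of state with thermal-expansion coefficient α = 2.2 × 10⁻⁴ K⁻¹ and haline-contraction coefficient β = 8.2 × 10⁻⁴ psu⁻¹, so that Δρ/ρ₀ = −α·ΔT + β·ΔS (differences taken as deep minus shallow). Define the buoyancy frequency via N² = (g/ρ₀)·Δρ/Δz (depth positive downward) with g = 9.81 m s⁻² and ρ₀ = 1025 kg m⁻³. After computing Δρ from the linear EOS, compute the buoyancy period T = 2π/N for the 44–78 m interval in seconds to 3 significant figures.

697 s

ΔT = -2.4 K, ΔS = -0.30 psu (deep − shallow).
Δρ/ρ₀ = −αΔT + βΔS = 5.28 × 10⁻⁴ − 2.46 × 10⁻⁴ = 2.82 × 10⁻⁴, so Δρ ≈ 0.2891 kg m⁻³.
N² = (g/ρ₀)·Δρ/Δz = g·(Δρ/ρ₀)/Δz = 9.81 × 2.82 × 10⁻⁴ / 34 = 8.1365 × 10⁻⁵ s⁻².
N = √(8.1365 × 10⁻⁵) = 9.0203 × 10⁻³ rad s⁻¹ → T = 2π/N = 696.56 s ≈ 697 s.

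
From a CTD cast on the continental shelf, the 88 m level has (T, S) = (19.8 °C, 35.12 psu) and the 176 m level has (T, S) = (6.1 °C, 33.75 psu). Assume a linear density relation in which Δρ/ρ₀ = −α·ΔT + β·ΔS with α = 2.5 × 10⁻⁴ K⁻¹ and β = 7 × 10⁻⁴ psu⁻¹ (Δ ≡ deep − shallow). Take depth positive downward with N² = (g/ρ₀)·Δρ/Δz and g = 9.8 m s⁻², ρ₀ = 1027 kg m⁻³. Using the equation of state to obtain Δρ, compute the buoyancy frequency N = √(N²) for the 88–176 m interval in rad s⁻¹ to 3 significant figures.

0.0166 rad s⁻¹

ΔT = -13.7 K, ΔS = -1.37 psu (deep − shallow).
Δρ/ρ₀ = −αΔT + βΔS = 3.425 × 10⁻³ − 9.59 × 10⁻⁴ = 2.466 × 10⁻³, so Δρ ≈ 2.533 kg m⁻³.
N² = (g/ρ₀)·Δρ/Δz = g·(Δρ/ρ₀)/Δz = 9.8 × 2.466 × 10⁻³ / 88 = 2.7462 × 10⁻⁴ s⁻².
N = √(2.7462 × 10⁻⁴) = 0.016572 rad s⁻¹ ≈ 0.0166 rad s⁻¹.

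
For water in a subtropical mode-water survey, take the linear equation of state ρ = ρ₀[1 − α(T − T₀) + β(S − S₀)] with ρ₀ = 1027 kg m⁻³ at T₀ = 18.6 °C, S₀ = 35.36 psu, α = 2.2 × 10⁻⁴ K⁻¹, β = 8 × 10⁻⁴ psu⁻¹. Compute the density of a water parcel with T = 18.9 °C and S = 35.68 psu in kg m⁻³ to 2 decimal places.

T − T₀ = +0.3 K, S − S₀ = +0.32 psu.
Bracket = 1 − α·(+0.3) + β·(+0.32) = 1 + (1.90 × 10⁻⁴) = 1.0001900.
ρ = 1027 × 1.0001900 = 1027.20 kg m⁻³.

1027.20 kg m⁻³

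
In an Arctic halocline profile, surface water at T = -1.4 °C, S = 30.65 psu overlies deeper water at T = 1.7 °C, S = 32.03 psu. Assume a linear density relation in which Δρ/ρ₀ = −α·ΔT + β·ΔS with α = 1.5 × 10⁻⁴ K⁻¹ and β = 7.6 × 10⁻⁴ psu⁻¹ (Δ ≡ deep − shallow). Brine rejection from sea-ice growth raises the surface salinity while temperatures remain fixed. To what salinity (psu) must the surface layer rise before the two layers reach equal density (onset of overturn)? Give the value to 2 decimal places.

Neutral buoyancy requires −α(T_deep − T_surf) + β(S_deep − S_surf′) = 0.
S_surf′ = S_deep − (α/β)·ΔT = 32.03 − (1.5 × 10⁻⁴/7.6 × 10⁻⁴)·(+3.1) = 31.4182 psu.
Increase required: 31.4182 − 30.65 = 0.7682 psu.

31.42 psu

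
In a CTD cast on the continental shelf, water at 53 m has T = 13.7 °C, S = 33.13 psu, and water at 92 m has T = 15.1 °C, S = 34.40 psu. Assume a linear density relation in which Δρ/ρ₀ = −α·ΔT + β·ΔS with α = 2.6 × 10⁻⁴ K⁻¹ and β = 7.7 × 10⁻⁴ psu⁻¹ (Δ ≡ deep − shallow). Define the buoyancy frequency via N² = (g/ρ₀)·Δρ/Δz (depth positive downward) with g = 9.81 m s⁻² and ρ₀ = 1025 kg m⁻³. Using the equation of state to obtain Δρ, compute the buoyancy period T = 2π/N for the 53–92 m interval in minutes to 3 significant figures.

ΔT = +1.4 K, ΔS = +1.27 psu (deep − shallow).
Δρ/ρ₀ = −αΔT + βΔS = -3.64 × 10⁻⁴ + 9.779 × 10⁻⁴ = 6.139 × 10⁻⁴, so Δρ ≈ 0.6292 kg m⁻³.
N² = (g/ρ₀)·Δρ/Δz = g·(Δρ/ρ₀)/Δz = 9.81 × 6.139 × 10⁻⁴ / 39 = 1.5442 × 10⁻⁴ s⁻².
N = √(1.5442 × 10⁻⁴) = 0.012427 rad s⁻¹ → T = 2π/N = 505.61 s = 8.4268 min ≈ 8.43 min.

8.43 min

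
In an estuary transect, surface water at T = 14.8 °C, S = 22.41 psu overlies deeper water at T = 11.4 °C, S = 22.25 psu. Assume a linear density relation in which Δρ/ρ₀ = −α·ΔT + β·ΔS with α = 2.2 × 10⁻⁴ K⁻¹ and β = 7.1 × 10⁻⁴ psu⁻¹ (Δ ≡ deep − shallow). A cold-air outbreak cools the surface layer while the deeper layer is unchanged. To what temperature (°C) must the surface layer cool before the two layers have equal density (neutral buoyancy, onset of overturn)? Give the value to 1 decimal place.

Neutral buoyancy requires Δρ = 0, i.e. −α(T_deep − T_surf′) + β(S_deep − S_surf) = 0.
T_surf′ = T_deep − (β/α)·ΔS = 11.4 − (7.1 × 10⁻⁴/2.2 × 10⁻⁴)·(-0.16) = 11.916 °C.
Cooling required: 14.8 − (11.916) = 2.884 °C.

11.9 °C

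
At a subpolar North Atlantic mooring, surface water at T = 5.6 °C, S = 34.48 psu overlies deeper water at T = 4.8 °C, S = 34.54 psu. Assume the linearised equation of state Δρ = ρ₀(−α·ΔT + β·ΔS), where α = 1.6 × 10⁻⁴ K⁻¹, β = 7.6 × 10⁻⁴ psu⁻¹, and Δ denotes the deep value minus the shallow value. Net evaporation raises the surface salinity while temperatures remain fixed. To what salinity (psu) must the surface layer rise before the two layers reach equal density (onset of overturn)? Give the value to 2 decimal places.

Neutral buoyancy requires −α(T_deep − T_surf) + β(S_deep − S_surf′) = 0.
S_surf′ = S_deep − (α/β)·ΔT = 34.54 − (1.6 × 10⁻⁴/7.6 × 10⁻⁴)·(-0.8) = 34.7084 psu.
Increase required: 34.7084 − 34.48 = 0.2284 psu.

34.71 psu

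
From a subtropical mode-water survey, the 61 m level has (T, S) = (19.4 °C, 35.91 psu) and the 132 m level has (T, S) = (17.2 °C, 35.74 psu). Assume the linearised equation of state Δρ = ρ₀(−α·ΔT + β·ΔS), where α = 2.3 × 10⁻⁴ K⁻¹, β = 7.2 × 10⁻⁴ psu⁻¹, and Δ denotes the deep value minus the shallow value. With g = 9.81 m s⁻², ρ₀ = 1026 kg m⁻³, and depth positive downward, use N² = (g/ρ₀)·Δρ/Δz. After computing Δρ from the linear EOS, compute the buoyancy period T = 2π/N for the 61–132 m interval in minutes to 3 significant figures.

14.4 min

ΔT = -2.2 K, ΔS = -0.17 psu (deep − shallow).
Δρ/ρ₀ = −αΔT + βΔS = 5.06 × 10⁻⁴ − 1.224 × 10⁻⁴ = 3.836 × 10⁻⁴, so Δρ ≈ 0.3936 kg m⁻³.
N² = (g/ρ₀)·Δρ/Δz = g·(Δρ/ρ₀)/Δz = 9.81 × 3.836 × 10⁻⁴ / 71 = 5.3002 × 10⁻⁵ s⁻².
N = √(5.3002 × 10⁻⁵) = 7.2802 × 10⁻³ rad s⁻¹ → T = 2π/N = 863.05 s = 14.384 min ≈ 14.4 min.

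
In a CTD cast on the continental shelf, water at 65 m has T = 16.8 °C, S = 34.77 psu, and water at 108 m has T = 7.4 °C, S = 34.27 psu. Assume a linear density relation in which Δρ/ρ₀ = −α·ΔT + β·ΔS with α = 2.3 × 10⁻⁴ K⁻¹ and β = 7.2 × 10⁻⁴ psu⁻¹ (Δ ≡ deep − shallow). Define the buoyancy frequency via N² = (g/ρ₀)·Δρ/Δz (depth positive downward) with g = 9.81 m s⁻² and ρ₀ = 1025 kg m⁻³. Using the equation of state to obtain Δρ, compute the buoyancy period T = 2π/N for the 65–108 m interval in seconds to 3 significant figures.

ΔT = -9.4 K, ΔS = -0.50 psu (deep − shallow).
Δρ/ρ₀ = −αΔT + βΔS = 2.162 × 10⁻³ − 3.60 × 10⁻⁴ = 1.802 × 10⁻³, so Δρ ≈ 1.847 kg m⁻³.
N² = (g/ρ₀)·Δρ/Δz = g·(Δρ/ρ₀)/Δz = 9.81 × 1.802 × 10⁻³ / 43 = 4.1111 × 10⁻⁴ s⁻².
N = √(4.1111 × 10⁻⁴) = 0.020276 rad s⁻¹ → T = 2π/N = 309.88 s ≈ 310 s.

310 s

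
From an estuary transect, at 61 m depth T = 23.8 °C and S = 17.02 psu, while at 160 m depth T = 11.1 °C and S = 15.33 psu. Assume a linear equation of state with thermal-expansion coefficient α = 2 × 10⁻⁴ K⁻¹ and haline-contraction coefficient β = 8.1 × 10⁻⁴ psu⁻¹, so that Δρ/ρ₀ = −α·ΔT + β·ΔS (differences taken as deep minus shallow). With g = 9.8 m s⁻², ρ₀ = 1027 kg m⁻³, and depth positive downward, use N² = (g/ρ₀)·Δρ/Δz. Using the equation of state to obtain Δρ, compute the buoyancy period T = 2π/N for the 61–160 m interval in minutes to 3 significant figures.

ΔT = -12.7 K, ΔS = -1.69 psu (deep − shallow).
Δρ/ρ₀ = −αΔT + βΔS = 2.54 × 10⁻³ − 1.3689 × 10⁻³ = 1.1711 × 10⁻³, so Δρ ≈ 1.203 kg m⁻³.
N² = (g/ρ₀)·Δρ/Δz = g·(Δρ/ρ₀)/Δz = 9.8 × 1.1711 × 10⁻³ / 99 = 1.1593 × 10⁻⁴ s⁻².
N = √(1.1593 × 10⁻⁴) = 0.010767 rad s⁻¹ → T = 2π/N = 583.56 s = 9.7260 min ≈ 9.73 min.

9.73 min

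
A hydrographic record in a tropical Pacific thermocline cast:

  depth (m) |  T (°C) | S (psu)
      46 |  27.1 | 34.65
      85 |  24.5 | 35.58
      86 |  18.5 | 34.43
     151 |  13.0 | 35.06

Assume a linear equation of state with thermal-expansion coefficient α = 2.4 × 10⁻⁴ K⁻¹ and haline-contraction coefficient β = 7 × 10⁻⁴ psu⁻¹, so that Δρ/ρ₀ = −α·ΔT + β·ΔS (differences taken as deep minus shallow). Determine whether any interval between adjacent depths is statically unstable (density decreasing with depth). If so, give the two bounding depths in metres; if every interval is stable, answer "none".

none

Evaluate Δρ/ρ₀ = −αΔT + βΔS across each adjacent pair:
  46–85 m: −αΔT+βΔS = −(2.4 × 10⁻⁴)(-2.6)+(7 × 10⁻⁴)(+0.93) = 1.3 × 10⁻³ → stable
  85–86 m: −αΔT+βΔS = −(2.4 × 10⁻⁴)(-6.0)+(7 × 10⁻⁴)(-1.15) = 6.4 × 10⁻⁴ → stable
  86–151 m: −αΔT+βΔS = −(2.4 × 10⁻⁴)(-5.5)+(7 × 10⁻⁴)(+0.63) = 1.8 × 10⁻³ → stable
Every interval has Δρ > 0: the column is stably stratified throughout.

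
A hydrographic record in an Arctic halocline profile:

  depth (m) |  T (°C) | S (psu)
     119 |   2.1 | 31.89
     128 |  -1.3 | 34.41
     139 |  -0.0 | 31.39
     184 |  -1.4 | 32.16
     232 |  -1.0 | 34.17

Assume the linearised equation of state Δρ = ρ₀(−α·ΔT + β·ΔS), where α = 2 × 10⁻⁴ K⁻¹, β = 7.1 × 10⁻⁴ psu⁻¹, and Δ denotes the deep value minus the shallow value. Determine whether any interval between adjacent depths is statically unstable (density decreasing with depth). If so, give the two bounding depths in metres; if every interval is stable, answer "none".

128–139 m

Evaluate Δρ/ρ₀ = −αΔT + βΔS across each adjacent pair:
  119–128 m: −αΔT+βΔS = −(2 × 10⁻⁴)(-3.4)+(7.1 × 10⁻⁴)(+2.52) = 2.5 × 10⁻³ → stable
  128–139 m: −αΔT+βΔS = −(2 × 10⁻⁴)(+1.3)+(7.1 × 10⁻⁴)(-3.02) = -2.4 × 10⁻³ → UNSTABLE
  139–184 m: −αΔT+βΔS = −(2 × 10⁻⁴)(-1.4)+(7.1 × 10⁻⁴)(+0.77) = 8.3 × 10⁻⁴ → stable
  184–232 m: −αΔT+βΔS = −(2 × 10⁻⁴)(+0.4)+(7.1 × 10⁻⁴)(+2.01) = 1.3 × 10⁻³ → stable
The 128–139 m interval has Δρ < 0: lighter water underlies denser water.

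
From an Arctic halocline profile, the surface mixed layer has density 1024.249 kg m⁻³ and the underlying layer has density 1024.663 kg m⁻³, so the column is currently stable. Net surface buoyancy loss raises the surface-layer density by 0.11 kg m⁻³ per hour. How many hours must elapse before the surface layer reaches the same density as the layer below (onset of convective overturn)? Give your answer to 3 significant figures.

3.76 hours

Density deficit of the surface layer: 1024.663 − 1024.249 = 0.414 kg m⁻³.
Required change = 0.414 / 0.11 = 3.76 hours.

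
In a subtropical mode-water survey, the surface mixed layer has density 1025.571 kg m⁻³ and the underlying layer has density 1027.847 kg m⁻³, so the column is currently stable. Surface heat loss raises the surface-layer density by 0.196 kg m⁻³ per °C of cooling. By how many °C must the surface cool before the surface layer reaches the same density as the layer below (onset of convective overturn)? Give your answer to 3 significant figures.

11.6 °C

Density deficit of the surface layer: 1027.847 − 1025.571 = 2.276 kg m⁻³.
Required change = 2.276 / 0.196 = 11.6 °C.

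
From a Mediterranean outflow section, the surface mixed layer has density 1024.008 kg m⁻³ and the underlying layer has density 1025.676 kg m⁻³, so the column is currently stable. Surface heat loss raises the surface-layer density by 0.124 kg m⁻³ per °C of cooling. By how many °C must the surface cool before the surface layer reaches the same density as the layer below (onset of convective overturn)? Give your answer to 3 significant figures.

13.5 °C

Density deficit of the surface layer: 1025.676 − 1024.008 = 1.668 kg m⁻³.
Required change = 1.668 / 0.124 = 13.5 °C.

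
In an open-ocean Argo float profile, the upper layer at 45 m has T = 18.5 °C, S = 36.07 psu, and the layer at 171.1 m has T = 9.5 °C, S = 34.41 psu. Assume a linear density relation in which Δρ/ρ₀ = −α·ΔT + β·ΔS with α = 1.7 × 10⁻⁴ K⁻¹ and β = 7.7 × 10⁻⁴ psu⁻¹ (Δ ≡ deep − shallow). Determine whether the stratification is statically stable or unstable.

ΔT = 9.5 − 18.5 = -9.0 K and ΔS = 34.41 − 36.07 = -1.66 psu (deep − shallow).
−αΔT = 1.53 × 10⁻³; βΔS = -1.2782 × 10⁻³; sum Δρ/ρ₀ = 2.518 × 10⁻⁴.
Δρ/ρ₀ > 0, so Δρ > 0: deeper water is denser → statically stable.

stable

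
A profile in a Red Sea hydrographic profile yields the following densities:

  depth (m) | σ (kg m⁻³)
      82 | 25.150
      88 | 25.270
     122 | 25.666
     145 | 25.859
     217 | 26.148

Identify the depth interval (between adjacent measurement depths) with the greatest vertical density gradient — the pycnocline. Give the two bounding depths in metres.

Compute the density gradient over each adjacent pair:
  82–88 m: Δρ/Δz = 0.120/6 = 0.020 kg m⁻⁴
  88–122 m: Δρ/Δz = 0.396/34 = 0.012 kg m⁻⁴
  122–145 m: Δρ/Δz = 0.193/23 = 8.4 × 10⁻³ kg m⁻⁴
  145–217 m: Δρ/Δz = 0.289/72 = 4.0 × 10⁻³ kg m⁻⁴
The largest gradient is in the 82–88 m interval — the pycnocline.

82–88 m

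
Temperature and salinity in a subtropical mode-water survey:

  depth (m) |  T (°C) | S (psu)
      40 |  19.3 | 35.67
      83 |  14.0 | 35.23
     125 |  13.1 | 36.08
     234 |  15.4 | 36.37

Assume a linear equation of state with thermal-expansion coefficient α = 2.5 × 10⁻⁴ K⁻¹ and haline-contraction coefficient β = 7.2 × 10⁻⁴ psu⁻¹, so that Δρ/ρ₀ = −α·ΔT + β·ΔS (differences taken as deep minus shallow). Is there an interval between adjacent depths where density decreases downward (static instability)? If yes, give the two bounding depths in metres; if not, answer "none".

125–234 m

Evaluate Δρ/ρ₀ = −αΔT + βΔS across each adjacent pair:
  40–83 m: −αΔT+βΔS = −(2.5 × 10⁻⁴)(-5.3)+(7.2 × 10⁻⁴)(-0.44) = 1.0 × 10⁻³ → stable
  83–125 m: −αΔT+βΔS = −(2.5 × 10⁻⁴)(-0.9)+(7.2 × 10⁻⁴)(+0.85) = 8.4 × 10⁻⁴ → stable
  125–234 m: −αΔT+βΔS = −(2.5 × 10⁻⁴)(+2.3)+(7.2 × 10⁻⁴)(+0.29) = -3.7 × 10⁻⁴ → UNSTABLE
The 125–234 m interval has Δρ < 0: lighter water underlies denser water.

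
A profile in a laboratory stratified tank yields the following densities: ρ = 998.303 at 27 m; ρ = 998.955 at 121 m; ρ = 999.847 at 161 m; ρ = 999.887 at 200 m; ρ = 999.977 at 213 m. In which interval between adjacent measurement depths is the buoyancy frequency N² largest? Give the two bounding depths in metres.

Compute the density gradient over each adjacent pair:
  27–121 m: Δρ/Δz = 0.652/94 = 6.9 × 10⁻³ kg m⁻⁴
  121–161 m: Δρ/Δz = 0.892/40 = 0.022 kg m⁻⁴
  161–200 m: Δρ/Δz = 0.040/39 = 1.0 × 10⁻³ kg m⁻⁴
  200–213 m: Δρ/Δz = 0.090/13 = 6.9 × 10⁻³ kg m⁻⁴
The largest gradient is in the 121–161 m interval — the pycnocline.

121–161 m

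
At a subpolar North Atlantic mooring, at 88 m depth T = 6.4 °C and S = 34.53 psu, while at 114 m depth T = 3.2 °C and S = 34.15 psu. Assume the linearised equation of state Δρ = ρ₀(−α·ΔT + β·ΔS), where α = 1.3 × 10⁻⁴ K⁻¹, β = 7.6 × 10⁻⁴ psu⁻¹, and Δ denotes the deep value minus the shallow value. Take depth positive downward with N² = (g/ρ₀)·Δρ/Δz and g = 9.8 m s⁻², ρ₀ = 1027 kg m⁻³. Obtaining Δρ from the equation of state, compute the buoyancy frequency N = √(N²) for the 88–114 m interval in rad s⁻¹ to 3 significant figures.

6.92 × 10⁻³ rad s⁻¹

ΔT = -3.2 K, ΔS = -0.38 psu (deep − shallow).
Δρ/ρ₀ = −αΔT + βΔS = 4.16 × 10⁻⁴ − 2.888 × 10⁻⁴ = 1.272 × 10⁻⁴, so Δρ ≈ 0.1306 kg m⁻³.
N² = (g/ρ₀)·Δρ/Δz = g·(Δρ/ρ₀)/Δz = 9.8 × 1.272 × 10⁻⁴ / 26 = 4.7945 × 10⁻⁵ s⁻².
N = √(4.7945 × 10⁻⁵) = 6.9242 × 10⁻³ rad s⁻¹ ≈ 6.92 × 10⁻³ rad s⁻¹.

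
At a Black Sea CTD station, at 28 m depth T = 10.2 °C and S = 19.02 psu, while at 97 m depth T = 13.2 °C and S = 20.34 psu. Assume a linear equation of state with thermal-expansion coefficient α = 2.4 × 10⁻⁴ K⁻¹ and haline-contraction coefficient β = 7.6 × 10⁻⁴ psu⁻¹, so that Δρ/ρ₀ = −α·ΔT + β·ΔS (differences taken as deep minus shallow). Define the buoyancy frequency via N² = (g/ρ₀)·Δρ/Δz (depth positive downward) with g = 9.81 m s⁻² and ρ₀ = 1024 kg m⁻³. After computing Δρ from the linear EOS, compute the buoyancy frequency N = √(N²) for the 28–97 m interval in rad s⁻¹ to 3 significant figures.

ΔT = +3.0 K, ΔS = +1.32 psu (deep − shallow).
Δρ/ρ₀ = −αΔT + βΔS = -7.20 × 10⁻⁴ + 1.0032 × 10⁻³ = 2.832 × 10⁻⁴, so Δρ ≈ 0.2900 kg m⁻³.
N² = (g/ρ₀)·Δρ/Δz = g·(Δρ/ρ₀)/Δz = 9.81 × 2.832 × 10⁻⁴ / 69 = 4.0264 × 10⁻⁵ s⁻².
N = √(4.0264 × 10⁻⁵) = 6.3454 × 10⁻³ rad s⁻¹ ≈ 6.35 × 10⁻³ rad s⁻¹.

6.35 × 10⁻³ rad s⁻¹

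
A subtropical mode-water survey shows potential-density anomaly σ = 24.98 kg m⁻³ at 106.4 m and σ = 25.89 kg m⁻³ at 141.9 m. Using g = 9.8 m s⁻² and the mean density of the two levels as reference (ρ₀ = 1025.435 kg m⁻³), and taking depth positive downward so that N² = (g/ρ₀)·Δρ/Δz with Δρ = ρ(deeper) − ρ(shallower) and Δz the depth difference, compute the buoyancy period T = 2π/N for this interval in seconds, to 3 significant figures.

401 s

Δρ = 1025.89 − 1024.98 = 0.91 kg m⁻³ over Δz = 141.9 − 106.4 = 35.5 m.
N² = (9.8/1025.435) × (0.91/35.5) = 2.4498 × 10⁻⁴ s⁻².
N = √(2.4498 × 10⁻⁴) = 0.015652 rad s⁻¹, so T = 2π/N = 401.43 s ≈ 401 s.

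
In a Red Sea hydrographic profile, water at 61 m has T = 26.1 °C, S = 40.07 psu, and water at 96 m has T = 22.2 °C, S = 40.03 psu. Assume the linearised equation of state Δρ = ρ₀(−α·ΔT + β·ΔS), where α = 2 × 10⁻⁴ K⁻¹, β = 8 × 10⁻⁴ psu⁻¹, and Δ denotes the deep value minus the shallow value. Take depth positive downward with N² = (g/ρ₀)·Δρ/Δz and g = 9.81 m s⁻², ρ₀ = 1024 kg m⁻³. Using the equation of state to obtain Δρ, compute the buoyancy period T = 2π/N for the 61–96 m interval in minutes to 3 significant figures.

ΔT = -3.9 K, ΔS = -0.04 psu (deep − shallow).
Δρ/ρ₀ = −αΔT + βΔS = 7.80 × 10⁻⁴ − 3.20 × 10⁻⁵ = 7.48 × 10⁻⁴, so Δρ ≈ 0.7660 kg m⁻³.
N² = (g/ρ₀)·Δρ/Δz = g·(Δρ/ρ₀)/Δz = 9.81 × 7.48 × 10⁻⁴ / 35 = 2.0965 × 10⁻⁴ s⁻².
N = √(2.0965 × 10⁻⁴) = 0.014479 rad s⁻¹ → T = 2π/N = 433.95 s = 7.2325 min ≈ 7.23 min.

7.23 min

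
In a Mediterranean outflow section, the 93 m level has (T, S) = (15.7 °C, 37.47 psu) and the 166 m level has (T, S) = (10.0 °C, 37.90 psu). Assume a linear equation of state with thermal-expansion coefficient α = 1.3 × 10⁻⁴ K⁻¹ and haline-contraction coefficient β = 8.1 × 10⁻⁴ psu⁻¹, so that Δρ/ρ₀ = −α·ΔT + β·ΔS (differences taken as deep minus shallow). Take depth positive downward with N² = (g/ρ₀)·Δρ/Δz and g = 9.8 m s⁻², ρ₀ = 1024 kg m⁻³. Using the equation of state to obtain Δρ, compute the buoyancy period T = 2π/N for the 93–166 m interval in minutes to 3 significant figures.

8.66 min

ΔT = -5.7 K, ΔS = +0.43 psu (deep − shallow).
Δρ/ρ₀ = −αΔT + βΔS = 7.41 × 10⁻⁴ + 3.483 × 10⁻⁴ = 1.0893 × 10⁻³, so Δρ ≈ 1.115 kg m⁻³.
N² = (g/ρ₀)·Δρ/Δz = g·(Δρ/ρ₀)/Δz = 9.8 × 1.0893 × 10⁻³ / 73 = 1.4623 × 10⁻⁴ s⁻².
N = √(1.4623 × 10⁻⁴) = 0.012093 rad s⁻¹ → T = 2π/N = 519.57 s = 8.6595 min ≈ 8.66 min.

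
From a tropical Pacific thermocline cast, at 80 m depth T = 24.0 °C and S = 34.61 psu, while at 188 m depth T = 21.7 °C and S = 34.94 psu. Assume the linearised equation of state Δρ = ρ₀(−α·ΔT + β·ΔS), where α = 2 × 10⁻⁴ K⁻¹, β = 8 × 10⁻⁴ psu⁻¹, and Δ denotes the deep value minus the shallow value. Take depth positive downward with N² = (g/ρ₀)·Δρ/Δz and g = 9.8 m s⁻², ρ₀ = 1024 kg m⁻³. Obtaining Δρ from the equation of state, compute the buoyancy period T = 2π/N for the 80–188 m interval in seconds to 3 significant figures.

775 s

ΔT = -2.3 K, ΔS = +0.33 psu (deep − shallow).
Δρ/ρ₀ = −αΔT + βΔS = 4.60 × 10⁻⁴ + 2.64 × 10⁻⁴ = 7.24 × 10⁻⁴, so Δρ ≈ 0.7414 kg m⁻³.
N² = (g/ρ₀)·Δρ/Δz = g·(Δρ/ρ₀)/Δz = 9.8 × 7.24 × 10⁻⁴ / 108 = 6.5696 × 10⁻⁵ s⁻².
N = √(6.5696 × 10⁻⁵) = 8.1053 × 10⁻³ rad s⁻¹ → T = 2π/N = 775.19 s ≈ 775 s.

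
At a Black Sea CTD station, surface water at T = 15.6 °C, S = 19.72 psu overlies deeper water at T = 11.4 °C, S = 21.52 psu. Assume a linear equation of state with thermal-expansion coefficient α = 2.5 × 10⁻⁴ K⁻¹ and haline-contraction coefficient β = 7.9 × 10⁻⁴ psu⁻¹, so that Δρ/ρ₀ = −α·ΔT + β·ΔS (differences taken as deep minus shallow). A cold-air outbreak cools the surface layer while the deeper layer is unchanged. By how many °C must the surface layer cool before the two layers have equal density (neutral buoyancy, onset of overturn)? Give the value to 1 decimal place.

Neutral buoyancy requires Δρ = 0, i.e. −α(T_deep − T_surf′) + β(S_deep − S_surf) = 0.
T_surf′ = T_deep − (β/α)·ΔS = 11.4 − (7.9 × 10⁻⁴/2.5 × 10⁻⁴)·(+1.80) = 5.712 °C.
Cooling required: 15.6 − (5.712) = 9.888 °C.

9.9 °C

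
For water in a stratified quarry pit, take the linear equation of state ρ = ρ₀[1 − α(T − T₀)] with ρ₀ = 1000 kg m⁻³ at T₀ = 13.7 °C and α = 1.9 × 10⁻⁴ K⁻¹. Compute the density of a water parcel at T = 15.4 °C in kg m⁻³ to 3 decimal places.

999.677 kg m⁻³

T − T₀ = +1.7 K.
Bracket = 1 − α·(+1.7) = 1 + (-3.23 × 10⁻⁴) = 0.9996770.
ρ = 1000 × 0.9996770 = 999.677 kg m⁻³.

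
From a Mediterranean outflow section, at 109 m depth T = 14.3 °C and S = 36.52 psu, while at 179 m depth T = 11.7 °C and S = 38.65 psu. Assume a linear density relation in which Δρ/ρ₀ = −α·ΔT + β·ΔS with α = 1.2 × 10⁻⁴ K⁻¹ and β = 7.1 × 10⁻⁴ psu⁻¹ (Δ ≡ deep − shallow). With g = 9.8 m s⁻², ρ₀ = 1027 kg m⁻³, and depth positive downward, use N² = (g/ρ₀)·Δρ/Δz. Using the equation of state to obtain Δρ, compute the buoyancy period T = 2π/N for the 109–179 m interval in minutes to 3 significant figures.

ΔT = -2.6 K, ΔS = +2.13 psu (deep − shallow).
Δρ/ρ₀ = −αΔT + βΔS = 3.12 × 10⁻⁴ + 1.5123 × 10⁻³ = 1.8243 × 10⁻³, so Δρ ≈ 1.874 kg m⁻³.
N² = (g/ρ₀)·Δρ/Δz = g·(Δρ/ρ₀)/Δz = 9.8 × 1.8243 × 10⁻³ / 70 = 2.5540 × 10⁻⁴ s⁻².
N = √(2.5540 × 10⁻⁴) = 0.015981 rad s⁻¹ → T = 2π/N = 393.17 s = 6.5528 min ≈ 6.55 min.

6.55 min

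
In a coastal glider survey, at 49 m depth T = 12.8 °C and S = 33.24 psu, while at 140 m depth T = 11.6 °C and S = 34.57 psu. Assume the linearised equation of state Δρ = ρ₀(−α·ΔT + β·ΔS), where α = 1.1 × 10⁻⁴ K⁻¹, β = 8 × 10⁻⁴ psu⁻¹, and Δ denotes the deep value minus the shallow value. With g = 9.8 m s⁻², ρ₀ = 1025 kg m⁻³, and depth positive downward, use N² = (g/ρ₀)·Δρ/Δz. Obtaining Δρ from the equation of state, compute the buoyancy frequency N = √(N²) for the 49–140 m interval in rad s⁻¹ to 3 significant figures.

0.0113 rad s⁻¹

ΔT = -1.2 K, ΔS = +1.33 psu (deep − shallow).
Δρ/ρ₀ = −αΔT + βΔS = 1.32 × 10⁻⁴ + 1.064 × 10⁻³ = 1.196 × 10⁻³, so Δρ ≈ 1.226 kg m⁻³.
N² = (g/ρ₀)·Δρ/Δz = g·(Δρ/ρ₀)/Δz = 9.8 × 1.196 × 10⁻³ / 91 = 1.2880 × 10⁻⁴ s⁻².
N = √(1.2880 × 10⁻⁴) = 0.011349 rad s⁻¹ ≈ 0.0113 rad s⁻¹.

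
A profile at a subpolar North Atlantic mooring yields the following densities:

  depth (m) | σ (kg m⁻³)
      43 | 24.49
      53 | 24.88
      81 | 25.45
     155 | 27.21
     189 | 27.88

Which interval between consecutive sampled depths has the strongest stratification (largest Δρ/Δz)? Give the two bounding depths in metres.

43–53 m

Compute the density gradient over each adjacent pair:
  43–53 m: Δρ/Δz = 0.39/10 = 0.039 kg m⁻⁴
  53–81 m: Δρ/Δz = 0.57/28 = 0.020 kg m⁻⁴
  81–155 m: Δρ/Δz = 1.76/74 = 0.024 kg m⁻⁴
  155–189 m: Δρ/Δz = 0.67/34 = 0.020 kg m⁻⁴
The largest gradient is in the 43–53 m interval — the pycnocline.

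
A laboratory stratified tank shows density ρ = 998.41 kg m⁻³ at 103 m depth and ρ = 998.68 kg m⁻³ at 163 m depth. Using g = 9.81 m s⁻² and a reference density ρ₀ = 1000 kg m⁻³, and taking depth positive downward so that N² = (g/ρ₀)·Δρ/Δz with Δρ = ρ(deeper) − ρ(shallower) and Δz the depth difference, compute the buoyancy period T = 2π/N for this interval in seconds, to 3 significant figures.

946 s

Δρ = 998.68 − 998.41 = 0.27 kg m⁻³ over Δz = 163 − 103 = 60 m.
N² = (9.81/1000) × (0.27/60) = 4.4145 × 10⁻⁵ s⁻².
N = √(4.4145 × 10⁻⁵) = 6.6442 × 10⁻³ rad s⁻¹, so T = 2π/N = 945.66 s ≈ 946 s.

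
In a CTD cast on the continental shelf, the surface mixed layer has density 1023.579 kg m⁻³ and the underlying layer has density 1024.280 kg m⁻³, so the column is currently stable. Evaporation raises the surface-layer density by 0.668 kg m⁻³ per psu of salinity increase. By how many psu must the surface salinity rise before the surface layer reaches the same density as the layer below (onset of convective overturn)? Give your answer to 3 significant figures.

1.05 psu

Density deficit of the surface layer: 1024.280 − 1023.579 = 0.701 kg m⁻³.
Required change = 0.701 / 0.668 = 1.05 psu.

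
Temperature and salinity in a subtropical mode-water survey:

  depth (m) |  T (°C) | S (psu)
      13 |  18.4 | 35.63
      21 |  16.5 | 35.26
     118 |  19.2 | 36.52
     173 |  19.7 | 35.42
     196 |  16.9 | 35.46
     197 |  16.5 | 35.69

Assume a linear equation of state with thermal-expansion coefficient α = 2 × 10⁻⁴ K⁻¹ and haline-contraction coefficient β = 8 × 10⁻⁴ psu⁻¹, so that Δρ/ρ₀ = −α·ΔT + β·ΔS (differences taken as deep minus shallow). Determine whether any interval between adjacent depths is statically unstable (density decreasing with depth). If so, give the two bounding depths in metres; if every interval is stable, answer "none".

Evaluate Δρ/ρ₀ = −αΔT + βΔS across each adjacent pair:
  13–21 m: −αΔT+βΔS = −(2 × 10⁻⁴)(-1.9)+(8 × 10⁻⁴)(-0.37) = 8.4 × 10⁻⁵ → stable
  21–118 m: −αΔT+βΔS = −(2 × 10⁻⁴)(+2.7)+(8 × 10⁻⁴)(+1.26) = 4.7 × 10⁻⁴ → stable
  118–173 m: −αΔT+βΔS = −(2 × 10⁻⁴)(+0.5)+(8 × 10⁻⁴)(-1.10) = -9.8 × 10⁻⁴ → UNSTABLE
  173–196 m: −αΔT+βΔS = −(2 × 10⁻⁴)(-2.8)+(8 × 10⁻⁴)(+0.04) = 5.9 × 10⁻⁴ → stable
  196–197 m: −αΔT+βΔS = −(2 × 10⁻⁴)(-0.4)+(8 × 10⁻⁴)(+0.23) = 2.6 × 10⁻⁴ → stable
The 118–173 m interval has Δρ < 0: lighter water underlies denser water.

118–173 m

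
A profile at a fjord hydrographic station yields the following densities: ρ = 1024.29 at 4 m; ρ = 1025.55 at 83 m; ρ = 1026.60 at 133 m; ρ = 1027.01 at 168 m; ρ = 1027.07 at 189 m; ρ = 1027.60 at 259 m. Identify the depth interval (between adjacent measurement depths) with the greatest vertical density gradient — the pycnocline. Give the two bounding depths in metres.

83–133 m

Compute the density gradient over each adjacent pair:
  4–83 m: Δρ/Δz = 1.26/79 = 0.016 kg m⁻⁴
  83–133 m: Δρ/Δz = 1.05/50 = 0.021 kg m⁻⁴
  133–168 m: Δρ/Δz = 0.41/35 = 0.012 kg m⁻⁴
  168–189 m: Δρ/Δz = 0.06/21 = 2.9 × 10⁻³ kg m⁻⁴
  189–259 m: Δρ/Δz = 0.53/70 = 7.6 × 10⁻³ kg m⁻⁴
The largest gradient is in the 83–133 m interval — the pycnocline.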